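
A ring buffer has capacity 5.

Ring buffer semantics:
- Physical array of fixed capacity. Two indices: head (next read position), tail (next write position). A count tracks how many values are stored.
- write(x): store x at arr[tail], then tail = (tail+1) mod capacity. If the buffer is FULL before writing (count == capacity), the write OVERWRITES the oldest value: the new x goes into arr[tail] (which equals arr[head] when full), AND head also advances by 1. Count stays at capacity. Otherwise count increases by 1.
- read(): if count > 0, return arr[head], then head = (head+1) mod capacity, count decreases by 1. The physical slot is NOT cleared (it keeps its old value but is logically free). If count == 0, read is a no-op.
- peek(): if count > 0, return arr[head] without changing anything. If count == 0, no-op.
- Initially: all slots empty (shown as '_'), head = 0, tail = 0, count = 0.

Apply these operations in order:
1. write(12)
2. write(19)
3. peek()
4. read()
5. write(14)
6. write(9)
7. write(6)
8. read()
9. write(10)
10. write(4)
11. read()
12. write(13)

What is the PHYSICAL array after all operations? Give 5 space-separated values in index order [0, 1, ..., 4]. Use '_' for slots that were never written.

After op 1 (write(12)): arr=[12 _ _ _ _] head=0 tail=1 count=1
After op 2 (write(19)): arr=[12 19 _ _ _] head=0 tail=2 count=2
After op 3 (peek()): arr=[12 19 _ _ _] head=0 tail=2 count=2
After op 4 (read()): arr=[12 19 _ _ _] head=1 tail=2 count=1
After op 5 (write(14)): arr=[12 19 14 _ _] head=1 tail=3 count=2
After op 6 (write(9)): arr=[12 19 14 9 _] head=1 tail=4 count=3
After op 7 (write(6)): arr=[12 19 14 9 6] head=1 tail=0 count=4
After op 8 (read()): arr=[12 19 14 9 6] head=2 tail=0 count=3
After op 9 (write(10)): arr=[10 19 14 9 6] head=2 tail=1 count=4
After op 10 (write(4)): arr=[10 4 14 9 6] head=2 tail=2 count=5
After op 11 (read()): arr=[10 4 14 9 6] head=3 tail=2 count=4
After op 12 (write(13)): arr=[10 4 13 9 6] head=3 tail=3 count=5

Answer: 10 4 13 9 6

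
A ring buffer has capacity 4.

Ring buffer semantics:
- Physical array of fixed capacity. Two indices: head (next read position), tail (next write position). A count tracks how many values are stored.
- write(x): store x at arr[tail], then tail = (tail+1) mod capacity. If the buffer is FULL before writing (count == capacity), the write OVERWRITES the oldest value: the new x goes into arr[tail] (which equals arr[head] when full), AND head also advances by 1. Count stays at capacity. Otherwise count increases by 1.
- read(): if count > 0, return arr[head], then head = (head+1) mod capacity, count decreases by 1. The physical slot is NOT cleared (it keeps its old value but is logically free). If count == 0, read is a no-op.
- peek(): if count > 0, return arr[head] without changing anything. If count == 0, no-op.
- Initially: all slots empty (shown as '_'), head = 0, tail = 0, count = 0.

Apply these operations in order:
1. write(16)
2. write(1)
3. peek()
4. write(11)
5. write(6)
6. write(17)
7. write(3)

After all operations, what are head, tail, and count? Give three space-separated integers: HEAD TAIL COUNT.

After op 1 (write(16)): arr=[16 _ _ _] head=0 tail=1 count=1
After op 2 (write(1)): arr=[16 1 _ _] head=0 tail=2 count=2
After op 3 (peek()): arr=[16 1 _ _] head=0 tail=2 count=2
After op 4 (write(11)): arr=[16 1 11 _] head=0 tail=3 count=3
After op 5 (write(6)): arr=[16 1 11 6] head=0 tail=0 count=4
After op 6 (write(17)): arr=[17 1 11 6] head=1 tail=1 count=4
After op 7 (write(3)): arr=[17 3 11 6] head=2 tail=2 count=4

Answer: 2 2 4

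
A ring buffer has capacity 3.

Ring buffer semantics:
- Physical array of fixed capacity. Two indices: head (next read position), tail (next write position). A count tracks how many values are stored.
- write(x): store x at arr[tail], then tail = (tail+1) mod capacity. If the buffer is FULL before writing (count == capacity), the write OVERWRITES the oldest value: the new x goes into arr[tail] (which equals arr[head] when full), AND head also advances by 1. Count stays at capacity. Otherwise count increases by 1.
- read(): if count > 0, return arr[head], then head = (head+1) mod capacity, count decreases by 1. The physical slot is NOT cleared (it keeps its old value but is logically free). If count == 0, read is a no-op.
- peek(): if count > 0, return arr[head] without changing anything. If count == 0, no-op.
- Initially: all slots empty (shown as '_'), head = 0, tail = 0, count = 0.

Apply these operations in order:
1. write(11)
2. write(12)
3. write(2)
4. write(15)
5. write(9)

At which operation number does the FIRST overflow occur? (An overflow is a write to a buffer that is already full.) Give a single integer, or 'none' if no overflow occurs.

After op 1 (write(11)): arr=[11 _ _] head=0 tail=1 count=1
After op 2 (write(12)): arr=[11 12 _] head=0 tail=2 count=2
After op 3 (write(2)): arr=[11 12 2] head=0 tail=0 count=3
After op 4 (write(15)): arr=[15 12 2] head=1 tail=1 count=3
After op 5 (write(9)): arr=[15 9 2] head=2 tail=2 count=3

Answer: 4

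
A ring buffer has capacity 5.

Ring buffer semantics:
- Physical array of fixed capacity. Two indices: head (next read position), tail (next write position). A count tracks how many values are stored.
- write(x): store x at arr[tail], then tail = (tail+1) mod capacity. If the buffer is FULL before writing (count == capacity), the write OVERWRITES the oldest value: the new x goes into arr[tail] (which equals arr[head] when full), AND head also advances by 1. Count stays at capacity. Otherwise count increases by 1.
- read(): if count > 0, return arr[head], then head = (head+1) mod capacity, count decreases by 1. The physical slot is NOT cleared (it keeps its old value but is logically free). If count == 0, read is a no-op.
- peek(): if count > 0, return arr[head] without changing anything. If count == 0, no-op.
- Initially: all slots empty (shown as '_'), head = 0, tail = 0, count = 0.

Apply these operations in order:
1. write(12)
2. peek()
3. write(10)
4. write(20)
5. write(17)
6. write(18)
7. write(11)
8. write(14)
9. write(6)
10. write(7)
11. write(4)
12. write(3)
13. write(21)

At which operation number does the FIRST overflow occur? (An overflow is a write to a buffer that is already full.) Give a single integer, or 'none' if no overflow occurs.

After op 1 (write(12)): arr=[12 _ _ _ _] head=0 tail=1 count=1
After op 2 (peek()): arr=[12 _ _ _ _] head=0 tail=1 count=1
After op 3 (write(10)): arr=[12 10 _ _ _] head=0 tail=2 count=2
After op 4 (write(20)): arr=[12 10 20 _ _] head=0 tail=3 count=3
After op 5 (write(17)): arr=[12 10 20 17 _] head=0 tail=4 count=4
After op 6 (write(18)): arr=[12 10 20 17 18] head=0 tail=0 count=5
After op 7 (write(11)): arr=[11 10 20 17 18] head=1 tail=1 count=5
After op 8 (write(14)): arr=[11 14 20 17 18] head=2 tail=2 count=5
After op 9 (write(6)): arr=[11 14 6 17 18] head=3 tail=3 count=5
After op 10 (write(7)): arr=[11 14 6 7 18] head=4 tail=4 count=5
After op 11 (write(4)): arr=[11 14 6 7 4] head=0 tail=0 count=5
After op 12 (write(3)): arr=[3 14 6 7 4] head=1 tail=1 count=5
After op 13 (write(21)): arr=[3 21 6 7 4] head=2 tail=2 count=5

Answer: 7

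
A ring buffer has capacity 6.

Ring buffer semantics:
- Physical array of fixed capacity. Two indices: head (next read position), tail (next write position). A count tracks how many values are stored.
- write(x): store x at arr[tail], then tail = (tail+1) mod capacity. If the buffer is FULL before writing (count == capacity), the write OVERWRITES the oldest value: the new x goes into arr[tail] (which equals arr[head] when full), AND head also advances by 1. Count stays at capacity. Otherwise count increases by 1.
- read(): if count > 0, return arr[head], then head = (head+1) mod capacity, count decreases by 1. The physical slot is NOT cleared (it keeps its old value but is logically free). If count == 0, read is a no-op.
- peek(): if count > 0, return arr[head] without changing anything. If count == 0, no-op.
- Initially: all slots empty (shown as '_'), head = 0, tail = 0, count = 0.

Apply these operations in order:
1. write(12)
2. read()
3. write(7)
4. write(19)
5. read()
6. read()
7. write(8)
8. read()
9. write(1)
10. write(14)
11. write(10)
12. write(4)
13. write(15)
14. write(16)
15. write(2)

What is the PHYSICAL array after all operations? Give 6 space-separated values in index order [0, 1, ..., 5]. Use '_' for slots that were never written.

After op 1 (write(12)): arr=[12 _ _ _ _ _] head=0 tail=1 count=1
After op 2 (read()): arr=[12 _ _ _ _ _] head=1 tail=1 count=0
After op 3 (write(7)): arr=[12 7 _ _ _ _] head=1 tail=2 count=1
After op 4 (write(19)): arr=[12 7 19 _ _ _] head=1 tail=3 count=2
After op 5 (read()): arr=[12 7 19 _ _ _] head=2 tail=3 count=1
After op 6 (read()): arr=[12 7 19 _ _ _] head=3 tail=3 count=0
After op 7 (write(8)): arr=[12 7 19 8 _ _] head=3 tail=4 count=1
After op 8 (read()): arr=[12 7 19 8 _ _] head=4 tail=4 count=0
After op 9 (write(1)): arr=[12 7 19 8 1 _] head=4 tail=5 count=1
After op 10 (write(14)): arr=[12 7 19 8 1 14] head=4 tail=0 count=2
After op 11 (write(10)): arr=[10 7 19 8 1 14] head=4 tail=1 count=3
After op 12 (write(4)): arr=[10 4 19 8 1 14] head=4 tail=2 count=4
After op 13 (write(15)): arr=[10 4 15 8 1 14] head=4 tail=3 count=5
After op 14 (write(16)): arr=[10 4 15 16 1 14] head=4 tail=4 count=6
After op 15 (write(2)): arr=[10 4 15 16 2 14] head=5 tail=5 count=6

Answer: 10 4 15 16 2 14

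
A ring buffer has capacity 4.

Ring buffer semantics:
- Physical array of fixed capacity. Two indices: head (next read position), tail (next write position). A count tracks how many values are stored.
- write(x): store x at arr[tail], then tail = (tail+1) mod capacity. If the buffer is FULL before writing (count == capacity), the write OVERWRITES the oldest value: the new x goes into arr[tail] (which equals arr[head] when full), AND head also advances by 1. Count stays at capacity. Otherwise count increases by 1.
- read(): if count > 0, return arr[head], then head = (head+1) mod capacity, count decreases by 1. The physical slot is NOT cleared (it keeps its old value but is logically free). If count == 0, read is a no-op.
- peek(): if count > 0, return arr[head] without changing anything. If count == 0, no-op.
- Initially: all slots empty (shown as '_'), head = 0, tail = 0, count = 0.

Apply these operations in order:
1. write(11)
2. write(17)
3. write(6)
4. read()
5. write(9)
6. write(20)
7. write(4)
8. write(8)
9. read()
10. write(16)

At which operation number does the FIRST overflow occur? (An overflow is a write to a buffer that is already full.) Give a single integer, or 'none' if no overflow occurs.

Answer: 7

Derivation:
After op 1 (write(11)): arr=[11 _ _ _] head=0 tail=1 count=1
After op 2 (write(17)): arr=[11 17 _ _] head=0 tail=2 count=2
After op 3 (write(6)): arr=[11 17 6 _] head=0 tail=3 count=3
After op 4 (read()): arr=[11 17 6 _] head=1 tail=3 count=2
After op 5 (write(9)): arr=[11 17 6 9] head=1 tail=0 count=3
After op 6 (write(20)): arr=[20 17 6 9] head=1 tail=1 count=4
After op 7 (write(4)): arr=[20 4 6 9] head=2 tail=2 count=4
After op 8 (write(8)): arr=[20 4 8 9] head=3 tail=3 count=4
After op 9 (read()): arr=[20 4 8 9] head=0 tail=3 count=3
After op 10 (write(16)): arr=[20 4 8 16] head=0 tail=0 count=4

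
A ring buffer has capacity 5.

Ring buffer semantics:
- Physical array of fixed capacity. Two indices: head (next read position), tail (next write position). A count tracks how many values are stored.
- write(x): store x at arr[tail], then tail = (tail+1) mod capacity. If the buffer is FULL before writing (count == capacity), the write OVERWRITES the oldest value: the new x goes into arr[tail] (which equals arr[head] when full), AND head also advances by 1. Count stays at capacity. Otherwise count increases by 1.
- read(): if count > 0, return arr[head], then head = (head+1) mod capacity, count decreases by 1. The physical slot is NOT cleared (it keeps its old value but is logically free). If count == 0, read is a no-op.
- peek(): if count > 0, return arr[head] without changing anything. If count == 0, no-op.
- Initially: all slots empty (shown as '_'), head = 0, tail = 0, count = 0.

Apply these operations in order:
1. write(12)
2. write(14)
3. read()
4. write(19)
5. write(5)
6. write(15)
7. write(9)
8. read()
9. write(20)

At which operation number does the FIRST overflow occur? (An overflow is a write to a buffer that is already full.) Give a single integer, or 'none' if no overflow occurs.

After op 1 (write(12)): arr=[12 _ _ _ _] head=0 tail=1 count=1
After op 2 (write(14)): arr=[12 14 _ _ _] head=0 tail=2 count=2
After op 3 (read()): arr=[12 14 _ _ _] head=1 tail=2 count=1
After op 4 (write(19)): arr=[12 14 19 _ _] head=1 tail=3 count=2
After op 5 (write(5)): arr=[12 14 19 5 _] head=1 tail=4 count=3
After op 6 (write(15)): arr=[12 14 19 5 15] head=1 tail=0 count=4
After op 7 (write(9)): arr=[9 14 19 5 15] head=1 tail=1 count=5
After op 8 (read()): arr=[9 14 19 5 15] head=2 tail=1 count=4
After op 9 (write(20)): arr=[9 20 19 5 15] head=2 tail=2 count=5

Answer: none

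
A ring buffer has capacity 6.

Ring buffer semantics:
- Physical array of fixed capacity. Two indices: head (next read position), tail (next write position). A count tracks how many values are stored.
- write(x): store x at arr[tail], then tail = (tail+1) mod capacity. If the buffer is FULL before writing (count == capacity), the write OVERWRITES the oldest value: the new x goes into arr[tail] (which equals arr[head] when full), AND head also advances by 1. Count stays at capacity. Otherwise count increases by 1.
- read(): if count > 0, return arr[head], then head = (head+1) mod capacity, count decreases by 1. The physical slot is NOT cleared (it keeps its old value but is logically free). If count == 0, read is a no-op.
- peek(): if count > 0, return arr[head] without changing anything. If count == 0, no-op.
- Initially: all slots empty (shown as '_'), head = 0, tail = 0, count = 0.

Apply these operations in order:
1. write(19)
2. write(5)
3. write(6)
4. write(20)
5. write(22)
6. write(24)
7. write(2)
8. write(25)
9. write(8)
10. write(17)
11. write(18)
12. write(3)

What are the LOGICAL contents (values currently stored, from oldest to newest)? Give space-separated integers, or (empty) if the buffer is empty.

After op 1 (write(19)): arr=[19 _ _ _ _ _] head=0 tail=1 count=1
After op 2 (write(5)): arr=[19 5 _ _ _ _] head=0 tail=2 count=2
After op 3 (write(6)): arr=[19 5 6 _ _ _] head=0 tail=3 count=3
After op 4 (write(20)): arr=[19 5 6 20 _ _] head=0 tail=4 count=4
After op 5 (write(22)): arr=[19 5 6 20 22 _] head=0 tail=5 count=5
After op 6 (write(24)): arr=[19 5 6 20 22 24] head=0 tail=0 count=6
After op 7 (write(2)): arr=[2 5 6 20 22 24] head=1 tail=1 count=6
After op 8 (write(25)): arr=[2 25 6 20 22 24] head=2 tail=2 count=6
After op 9 (write(8)): arr=[2 25 8 20 22 24] head=3 tail=3 count=6
After op 10 (write(17)): arr=[2 25 8 17 22 24] head=4 tail=4 count=6
After op 11 (write(18)): arr=[2 25 8 17 18 24] head=5 tail=5 count=6
After op 12 (write(3)): arr=[2 25 8 17 18 3] head=0 tail=0 count=6

Answer: 2 25 8 17 18 3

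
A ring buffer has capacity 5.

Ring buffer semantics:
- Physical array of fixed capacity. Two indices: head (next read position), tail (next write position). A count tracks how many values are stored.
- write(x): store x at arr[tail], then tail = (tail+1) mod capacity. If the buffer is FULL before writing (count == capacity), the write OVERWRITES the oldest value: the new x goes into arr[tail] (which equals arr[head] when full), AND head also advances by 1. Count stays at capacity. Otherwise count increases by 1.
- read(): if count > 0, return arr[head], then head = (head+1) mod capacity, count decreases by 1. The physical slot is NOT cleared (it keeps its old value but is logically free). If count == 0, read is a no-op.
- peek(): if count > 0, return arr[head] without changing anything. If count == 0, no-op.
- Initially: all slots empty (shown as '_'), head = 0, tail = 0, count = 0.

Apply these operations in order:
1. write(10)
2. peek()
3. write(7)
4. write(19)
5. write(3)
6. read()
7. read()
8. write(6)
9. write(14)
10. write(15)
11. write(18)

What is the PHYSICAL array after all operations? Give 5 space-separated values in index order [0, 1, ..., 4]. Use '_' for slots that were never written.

Answer: 14 15 18 3 6

Derivation:
After op 1 (write(10)): arr=[10 _ _ _ _] head=0 tail=1 count=1
After op 2 (peek()): arr=[10 _ _ _ _] head=0 tail=1 count=1
After op 3 (write(7)): arr=[10 7 _ _ _] head=0 tail=2 count=2
After op 4 (write(19)): arr=[10 7 19 _ _] head=0 tail=3 count=3
After op 5 (write(3)): arr=[10 7 19 3 _] head=0 tail=4 count=4
After op 6 (read()): arr=[10 7 19 3 _] head=1 tail=4 count=3
After op 7 (read()): arr=[10 7 19 3 _] head=2 tail=4 count=2
After op 8 (write(6)): arr=[10 7 19 3 6] head=2 tail=0 count=3
After op 9 (write(14)): arr=[14 7 19 3 6] head=2 tail=1 count=4
After op 10 (write(15)): arr=[14 15 19 3 6] head=2 tail=2 count=5
After op 11 (write(18)): arr=[14 15 18 3 6] head=3 tail=3 count=5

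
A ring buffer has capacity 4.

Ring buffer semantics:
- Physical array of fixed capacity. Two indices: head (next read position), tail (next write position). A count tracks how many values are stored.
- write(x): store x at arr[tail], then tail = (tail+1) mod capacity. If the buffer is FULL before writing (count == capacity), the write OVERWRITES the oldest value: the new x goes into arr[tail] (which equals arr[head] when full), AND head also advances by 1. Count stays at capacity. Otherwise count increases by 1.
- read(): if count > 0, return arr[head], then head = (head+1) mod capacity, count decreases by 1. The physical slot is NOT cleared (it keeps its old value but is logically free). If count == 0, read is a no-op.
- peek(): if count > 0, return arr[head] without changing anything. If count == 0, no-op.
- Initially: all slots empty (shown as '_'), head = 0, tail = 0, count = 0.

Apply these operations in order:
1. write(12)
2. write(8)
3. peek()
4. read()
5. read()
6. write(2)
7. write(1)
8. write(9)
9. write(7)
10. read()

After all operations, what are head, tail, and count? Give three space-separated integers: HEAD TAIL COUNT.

Answer: 3 2 3

Derivation:
After op 1 (write(12)): arr=[12 _ _ _] head=0 tail=1 count=1
After op 2 (write(8)): arr=[12 8 _ _] head=0 tail=2 count=2
After op 3 (peek()): arr=[12 8 _ _] head=0 tail=2 count=2
After op 4 (read()): arr=[12 8 _ _] head=1 tail=2 count=1
After op 5 (read()): arr=[12 8 _ _] head=2 tail=2 count=0
After op 6 (write(2)): arr=[12 8 2 _] head=2 tail=3 count=1
After op 7 (write(1)): arr=[12 8 2 1] head=2 tail=0 count=2
After op 8 (write(9)): arr=[9 8 2 1] head=2 tail=1 count=3
After op 9 (write(7)): arr=[9 7 2 1] head=2 tail=2 count=4
After op 10 (read()): arr=[9 7 2 1] head=3 tail=2 count=3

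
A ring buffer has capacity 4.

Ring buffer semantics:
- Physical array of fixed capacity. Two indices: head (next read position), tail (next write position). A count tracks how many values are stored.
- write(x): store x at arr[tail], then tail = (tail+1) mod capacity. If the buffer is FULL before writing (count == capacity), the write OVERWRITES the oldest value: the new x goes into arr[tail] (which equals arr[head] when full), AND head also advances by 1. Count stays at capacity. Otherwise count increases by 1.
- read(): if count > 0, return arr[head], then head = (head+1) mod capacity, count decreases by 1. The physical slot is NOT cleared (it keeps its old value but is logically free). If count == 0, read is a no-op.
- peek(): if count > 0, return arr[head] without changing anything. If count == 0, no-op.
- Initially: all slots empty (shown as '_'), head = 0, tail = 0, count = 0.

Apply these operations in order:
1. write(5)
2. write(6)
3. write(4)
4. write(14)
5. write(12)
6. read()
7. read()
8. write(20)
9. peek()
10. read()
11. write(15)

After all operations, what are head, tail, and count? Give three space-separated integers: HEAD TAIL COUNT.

Answer: 0 3 3

Derivation:
After op 1 (write(5)): arr=[5 _ _ _] head=0 tail=1 count=1
After op 2 (write(6)): arr=[5 6 _ _] head=0 tail=2 count=2
After op 3 (write(4)): arr=[5 6 4 _] head=0 tail=3 count=3
After op 4 (write(14)): arr=[5 6 4 14] head=0 tail=0 count=4
After op 5 (write(12)): arr=[12 6 4 14] head=1 tail=1 count=4
After op 6 (read()): arr=[12 6 4 14] head=2 tail=1 count=3
After op 7 (read()): arr=[12 6 4 14] head=3 tail=1 count=2
After op 8 (write(20)): arr=[12 20 4 14] head=3 tail=2 count=3
After op 9 (peek()): arr=[12 20 4 14] head=3 tail=2 count=3
After op 10 (read()): arr=[12 20 4 14] head=0 tail=2 count=2
After op 11 (write(15)): arr=[12 20 15 14] head=0 tail=3 count=3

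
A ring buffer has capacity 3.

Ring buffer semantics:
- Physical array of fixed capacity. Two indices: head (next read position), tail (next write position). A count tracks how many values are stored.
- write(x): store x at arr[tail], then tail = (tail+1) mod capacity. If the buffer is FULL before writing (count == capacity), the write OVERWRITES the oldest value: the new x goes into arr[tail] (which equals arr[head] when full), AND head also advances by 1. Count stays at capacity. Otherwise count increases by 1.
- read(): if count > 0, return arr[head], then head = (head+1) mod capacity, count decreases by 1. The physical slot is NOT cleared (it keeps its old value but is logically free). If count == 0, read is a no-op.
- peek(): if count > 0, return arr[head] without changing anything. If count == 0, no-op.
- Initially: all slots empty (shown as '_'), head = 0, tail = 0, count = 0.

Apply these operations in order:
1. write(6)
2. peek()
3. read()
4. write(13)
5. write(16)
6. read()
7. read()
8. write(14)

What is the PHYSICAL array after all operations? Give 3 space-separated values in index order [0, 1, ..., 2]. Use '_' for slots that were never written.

Answer: 14 13 16

Derivation:
After op 1 (write(6)): arr=[6 _ _] head=0 tail=1 count=1
After op 2 (peek()): arr=[6 _ _] head=0 tail=1 count=1
After op 3 (read()): arr=[6 _ _] head=1 tail=1 count=0
After op 4 (write(13)): arr=[6 13 _] head=1 tail=2 count=1
After op 5 (write(16)): arr=[6 13 16] head=1 tail=0 count=2
After op 6 (read()): arr=[6 13 16] head=2 tail=0 count=1
After op 7 (read()): arr=[6 13 16] head=0 tail=0 count=0
After op 8 (write(14)): arr=[14 13 16] head=0 tail=1 count=1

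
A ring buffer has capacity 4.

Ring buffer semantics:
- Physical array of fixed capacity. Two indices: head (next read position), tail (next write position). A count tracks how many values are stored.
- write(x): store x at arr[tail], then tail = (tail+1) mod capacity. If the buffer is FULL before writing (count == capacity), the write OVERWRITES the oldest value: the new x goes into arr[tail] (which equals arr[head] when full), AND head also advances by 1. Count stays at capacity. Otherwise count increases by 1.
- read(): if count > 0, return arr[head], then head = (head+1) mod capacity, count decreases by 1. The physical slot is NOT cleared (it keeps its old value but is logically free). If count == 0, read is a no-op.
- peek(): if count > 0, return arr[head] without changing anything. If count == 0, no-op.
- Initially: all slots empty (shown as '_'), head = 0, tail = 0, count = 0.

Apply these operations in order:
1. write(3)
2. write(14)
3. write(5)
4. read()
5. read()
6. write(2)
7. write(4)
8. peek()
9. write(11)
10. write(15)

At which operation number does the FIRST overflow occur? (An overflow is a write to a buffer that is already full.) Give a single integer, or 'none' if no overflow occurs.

Answer: 10

Derivation:
After op 1 (write(3)): arr=[3 _ _ _] head=0 tail=1 count=1
After op 2 (write(14)): arr=[3 14 _ _] head=0 tail=2 count=2
After op 3 (write(5)): arr=[3 14 5 _] head=0 tail=3 count=3
After op 4 (read()): arr=[3 14 5 _] head=1 tail=3 count=2
After op 5 (read()): arr=[3 14 5 _] head=2 tail=3 count=1
After op 6 (write(2)): arr=[3 14 5 2] head=2 tail=0 count=2
After op 7 (write(4)): arr=[4 14 5 2] head=2 tail=1 count=3
After op 8 (peek()): arr=[4 14 5 2] head=2 tail=1 count=3
After op 9 (write(11)): arr=[4 11 5 2] head=2 tail=2 count=4
After op 10 (write(15)): arr=[4 11 15 2] head=3 tail=3 count=4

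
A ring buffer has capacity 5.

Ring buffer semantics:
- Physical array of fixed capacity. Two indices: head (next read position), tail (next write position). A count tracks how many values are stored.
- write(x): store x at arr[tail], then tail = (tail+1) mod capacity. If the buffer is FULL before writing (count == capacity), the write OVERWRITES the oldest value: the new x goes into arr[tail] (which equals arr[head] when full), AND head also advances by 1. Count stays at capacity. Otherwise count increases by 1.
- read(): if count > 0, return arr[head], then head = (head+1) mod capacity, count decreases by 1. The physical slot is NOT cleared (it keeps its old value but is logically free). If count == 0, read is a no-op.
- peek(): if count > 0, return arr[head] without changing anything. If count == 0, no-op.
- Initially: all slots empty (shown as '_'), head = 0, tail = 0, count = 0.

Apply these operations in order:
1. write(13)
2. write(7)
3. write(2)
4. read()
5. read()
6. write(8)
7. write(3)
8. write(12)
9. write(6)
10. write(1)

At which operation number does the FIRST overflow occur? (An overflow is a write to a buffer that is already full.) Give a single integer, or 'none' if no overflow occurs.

Answer: 10

Derivation:
After op 1 (write(13)): arr=[13 _ _ _ _] head=0 tail=1 count=1
After op 2 (write(7)): arr=[13 7 _ _ _] head=0 tail=2 count=2
After op 3 (write(2)): arr=[13 7 2 _ _] head=0 tail=3 count=3
After op 4 (read()): arr=[13 7 2 _ _] head=1 tail=3 count=2
After op 5 (read()): arr=[13 7 2 _ _] head=2 tail=3 count=1
After op 6 (write(8)): arr=[13 7 2 8 _] head=2 tail=4 count=2
After op 7 (write(3)): arr=[13 7 2 8 3] head=2 tail=0 count=3
After op 8 (write(12)): arr=[12 7 2 8 3] head=2 tail=1 count=4
After op 9 (write(6)): arr=[12 6 2 8 3] head=2 tail=2 count=5
After op 10 (write(1)): arr=[12 6 1 8 3] head=3 tail=3 count=5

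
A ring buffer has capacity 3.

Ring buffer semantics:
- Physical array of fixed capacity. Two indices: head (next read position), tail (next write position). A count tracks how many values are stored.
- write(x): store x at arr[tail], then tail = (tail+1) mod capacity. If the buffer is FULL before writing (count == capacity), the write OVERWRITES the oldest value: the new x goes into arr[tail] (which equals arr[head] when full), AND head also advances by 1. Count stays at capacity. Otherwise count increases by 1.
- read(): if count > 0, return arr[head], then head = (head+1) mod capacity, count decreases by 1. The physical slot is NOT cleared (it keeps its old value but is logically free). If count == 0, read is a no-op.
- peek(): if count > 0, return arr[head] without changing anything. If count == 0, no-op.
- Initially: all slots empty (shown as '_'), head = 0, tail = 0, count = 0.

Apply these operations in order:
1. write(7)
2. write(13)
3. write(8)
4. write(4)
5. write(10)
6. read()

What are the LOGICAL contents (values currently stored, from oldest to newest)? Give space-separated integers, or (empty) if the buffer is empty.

Answer: 4 10

Derivation:
After op 1 (write(7)): arr=[7 _ _] head=0 tail=1 count=1
After op 2 (write(13)): arr=[7 13 _] head=0 tail=2 count=2
After op 3 (write(8)): arr=[7 13 8] head=0 tail=0 count=3
After op 4 (write(4)): arr=[4 13 8] head=1 tail=1 count=3
After op 5 (write(10)): arr=[4 10 8] head=2 tail=2 count=3
After op 6 (read()): arr=[4 10 8] head=0 tail=2 count=2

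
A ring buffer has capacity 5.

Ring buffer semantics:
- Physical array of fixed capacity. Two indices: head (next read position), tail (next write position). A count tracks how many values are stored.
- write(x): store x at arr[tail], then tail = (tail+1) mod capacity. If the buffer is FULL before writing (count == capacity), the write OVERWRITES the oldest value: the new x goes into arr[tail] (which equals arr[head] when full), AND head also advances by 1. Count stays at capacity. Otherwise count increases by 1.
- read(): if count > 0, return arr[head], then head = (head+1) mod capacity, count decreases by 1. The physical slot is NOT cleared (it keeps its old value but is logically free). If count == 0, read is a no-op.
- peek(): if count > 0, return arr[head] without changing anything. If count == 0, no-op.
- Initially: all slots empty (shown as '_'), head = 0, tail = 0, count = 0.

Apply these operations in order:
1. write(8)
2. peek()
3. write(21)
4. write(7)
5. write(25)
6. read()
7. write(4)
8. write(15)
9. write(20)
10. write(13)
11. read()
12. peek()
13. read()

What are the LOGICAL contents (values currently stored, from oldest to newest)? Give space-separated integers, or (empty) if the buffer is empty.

After op 1 (write(8)): arr=[8 _ _ _ _] head=0 tail=1 count=1
After op 2 (peek()): arr=[8 _ _ _ _] head=0 tail=1 count=1
After op 3 (write(21)): arr=[8 21 _ _ _] head=0 tail=2 count=2
After op 4 (write(7)): arr=[8 21 7 _ _] head=0 tail=3 count=3
After op 5 (write(25)): arr=[8 21 7 25 _] head=0 tail=4 count=4
After op 6 (read()): arr=[8 21 7 25 _] head=1 tail=4 count=3
After op 7 (write(4)): arr=[8 21 7 25 4] head=1 tail=0 count=4
After op 8 (write(15)): arr=[15 21 7 25 4] head=1 tail=1 count=5
After op 9 (write(20)): arr=[15 20 7 25 4] head=2 tail=2 count=5
After op 10 (write(13)): arr=[15 20 13 25 4] head=3 tail=3 count=5
After op 11 (read()): arr=[15 20 13 25 4] head=4 tail=3 count=4
After op 12 (peek()): arr=[15 20 13 25 4] head=4 tail=3 count=4
After op 13 (read()): arr=[15 20 13 25 4] head=0 tail=3 count=3

Answer: 15 20 13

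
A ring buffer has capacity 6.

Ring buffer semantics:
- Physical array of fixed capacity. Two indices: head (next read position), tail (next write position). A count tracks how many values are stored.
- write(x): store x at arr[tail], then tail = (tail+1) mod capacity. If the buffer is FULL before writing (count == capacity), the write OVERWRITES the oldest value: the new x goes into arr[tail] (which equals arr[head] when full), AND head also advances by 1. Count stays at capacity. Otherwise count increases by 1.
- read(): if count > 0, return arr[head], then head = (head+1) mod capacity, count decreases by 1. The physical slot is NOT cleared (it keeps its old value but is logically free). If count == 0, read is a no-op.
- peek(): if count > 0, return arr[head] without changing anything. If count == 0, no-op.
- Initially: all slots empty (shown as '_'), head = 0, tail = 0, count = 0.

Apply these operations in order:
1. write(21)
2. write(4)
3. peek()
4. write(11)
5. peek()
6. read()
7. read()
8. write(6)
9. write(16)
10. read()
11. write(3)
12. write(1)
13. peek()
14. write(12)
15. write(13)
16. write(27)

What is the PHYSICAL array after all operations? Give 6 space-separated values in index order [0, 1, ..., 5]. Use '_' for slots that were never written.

After op 1 (write(21)): arr=[21 _ _ _ _ _] head=0 tail=1 count=1
After op 2 (write(4)): arr=[21 4 _ _ _ _] head=0 tail=2 count=2
After op 3 (peek()): arr=[21 4 _ _ _ _] head=0 tail=2 count=2
After op 4 (write(11)): arr=[21 4 11 _ _ _] head=0 tail=3 count=3
After op 5 (peek()): arr=[21 4 11 _ _ _] head=0 tail=3 count=3
After op 6 (read()): arr=[21 4 11 _ _ _] head=1 tail=3 count=2
After op 7 (read()): arr=[21 4 11 _ _ _] head=2 tail=3 count=1
After op 8 (write(6)): arr=[21 4 11 6 _ _] head=2 tail=4 count=2
After op 9 (write(16)): arr=[21 4 11 6 16 _] head=2 tail=5 count=3
After op 10 (read()): arr=[21 4 11 6 16 _] head=3 tail=5 count=2
After op 11 (write(3)): arr=[21 4 11 6 16 3] head=3 tail=0 count=3
After op 12 (write(1)): arr=[1 4 11 6 16 3] head=3 tail=1 count=4
After op 13 (peek()): arr=[1 4 11 6 16 3] head=3 tail=1 count=4
After op 14 (write(12)): arr=[1 12 11 6 16 3] head=3 tail=2 count=5
After op 15 (write(13)): arr=[1 12 13 6 16 3] head=3 tail=3 count=6
After op 16 (write(27)): arr=[1 12 13 27 16 3] head=4 tail=4 count=6

Answer: 1 12 13 27 16 3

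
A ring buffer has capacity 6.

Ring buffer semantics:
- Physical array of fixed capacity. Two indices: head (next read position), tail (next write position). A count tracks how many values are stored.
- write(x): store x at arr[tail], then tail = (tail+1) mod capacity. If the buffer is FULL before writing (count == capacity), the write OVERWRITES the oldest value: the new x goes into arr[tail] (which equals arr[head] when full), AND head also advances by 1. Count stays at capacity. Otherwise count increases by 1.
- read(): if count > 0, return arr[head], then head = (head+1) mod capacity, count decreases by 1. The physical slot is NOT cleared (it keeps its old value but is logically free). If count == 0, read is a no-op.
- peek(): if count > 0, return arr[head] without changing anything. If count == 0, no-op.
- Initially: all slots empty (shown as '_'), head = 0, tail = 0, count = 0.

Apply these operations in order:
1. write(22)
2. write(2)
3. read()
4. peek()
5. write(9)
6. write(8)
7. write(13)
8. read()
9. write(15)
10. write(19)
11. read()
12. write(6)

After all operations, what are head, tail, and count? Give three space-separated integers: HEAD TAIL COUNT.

After op 1 (write(22)): arr=[22 _ _ _ _ _] head=0 tail=1 count=1
After op 2 (write(2)): arr=[22 2 _ _ _ _] head=0 tail=2 count=2
After op 3 (read()): arr=[22 2 _ _ _ _] head=1 tail=2 count=1
After op 4 (peek()): arr=[22 2 _ _ _ _] head=1 tail=2 count=1
After op 5 (write(9)): arr=[22 2 9 _ _ _] head=1 tail=3 count=2
After op 6 (write(8)): arr=[22 2 9 8 _ _] head=1 tail=4 count=3
After op 7 (write(13)): arr=[22 2 9 8 13 _] head=1 tail=5 count=4
After op 8 (read()): arr=[22 2 9 8 13 _] head=2 tail=5 count=3
After op 9 (write(15)): arr=[22 2 9 8 13 15] head=2 tail=0 count=4
After op 10 (write(19)): arr=[19 2 9 8 13 15] head=2 tail=1 count=5
After op 11 (read()): arr=[19 2 9 8 13 15] head=3 tail=1 count=4
After op 12 (write(6)): arr=[19 6 9 8 13 15] head=3 tail=2 count=5

Answer: 3 2 5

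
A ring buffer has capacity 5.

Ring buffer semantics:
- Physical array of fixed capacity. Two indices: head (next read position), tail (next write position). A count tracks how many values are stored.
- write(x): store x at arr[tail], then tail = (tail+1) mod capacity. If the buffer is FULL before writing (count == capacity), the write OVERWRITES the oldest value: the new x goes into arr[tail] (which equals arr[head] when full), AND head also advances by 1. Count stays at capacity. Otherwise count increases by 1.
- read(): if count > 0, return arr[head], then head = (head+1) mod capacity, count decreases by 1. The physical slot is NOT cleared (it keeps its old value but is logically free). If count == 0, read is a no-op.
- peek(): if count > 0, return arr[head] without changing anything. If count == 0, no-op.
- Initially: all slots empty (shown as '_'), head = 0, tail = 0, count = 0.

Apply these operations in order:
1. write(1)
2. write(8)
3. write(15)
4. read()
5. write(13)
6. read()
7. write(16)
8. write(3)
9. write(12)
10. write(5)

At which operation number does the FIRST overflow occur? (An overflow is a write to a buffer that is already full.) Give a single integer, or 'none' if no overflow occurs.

After op 1 (write(1)): arr=[1 _ _ _ _] head=0 tail=1 count=1
After op 2 (write(8)): arr=[1 8 _ _ _] head=0 tail=2 count=2
After op 3 (write(15)): arr=[1 8 15 _ _] head=0 tail=3 count=3
After op 4 (read()): arr=[1 8 15 _ _] head=1 tail=3 count=2
After op 5 (write(13)): arr=[1 8 15 13 _] head=1 tail=4 count=3
After op 6 (read()): arr=[1 8 15 13 _] head=2 tail=4 count=2
After op 7 (write(16)): arr=[1 8 15 13 16] head=2 tail=0 count=3
After op 8 (write(3)): arr=[3 8 15 13 16] head=2 tail=1 count=4
After op 9 (write(12)): arr=[3 12 15 13 16] head=2 tail=2 count=5
After op 10 (write(5)): arr=[3 12 5 13 16] head=3 tail=3 count=5

Answer: 10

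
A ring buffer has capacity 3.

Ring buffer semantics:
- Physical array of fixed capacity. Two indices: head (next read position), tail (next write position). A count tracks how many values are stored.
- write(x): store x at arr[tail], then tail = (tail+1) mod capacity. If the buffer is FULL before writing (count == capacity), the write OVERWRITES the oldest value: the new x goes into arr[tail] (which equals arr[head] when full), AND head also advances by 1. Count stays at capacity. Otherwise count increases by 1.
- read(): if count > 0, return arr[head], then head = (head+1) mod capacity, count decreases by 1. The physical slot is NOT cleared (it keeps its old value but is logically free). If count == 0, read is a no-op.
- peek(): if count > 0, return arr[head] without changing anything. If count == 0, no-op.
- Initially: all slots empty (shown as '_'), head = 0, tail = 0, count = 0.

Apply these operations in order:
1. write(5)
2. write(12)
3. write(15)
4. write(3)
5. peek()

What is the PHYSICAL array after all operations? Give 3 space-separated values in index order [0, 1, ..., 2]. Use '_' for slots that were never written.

Answer: 3 12 15

Derivation:
After op 1 (write(5)): arr=[5 _ _] head=0 tail=1 count=1
After op 2 (write(12)): arr=[5 12 _] head=0 tail=2 count=2
After op 3 (write(15)): arr=[5 12 15] head=0 tail=0 count=3
After op 4 (write(3)): arr=[3 12 15] head=1 tail=1 count=3
After op 5 (peek()): arr=[3 12 15] head=1 tail=1 count=3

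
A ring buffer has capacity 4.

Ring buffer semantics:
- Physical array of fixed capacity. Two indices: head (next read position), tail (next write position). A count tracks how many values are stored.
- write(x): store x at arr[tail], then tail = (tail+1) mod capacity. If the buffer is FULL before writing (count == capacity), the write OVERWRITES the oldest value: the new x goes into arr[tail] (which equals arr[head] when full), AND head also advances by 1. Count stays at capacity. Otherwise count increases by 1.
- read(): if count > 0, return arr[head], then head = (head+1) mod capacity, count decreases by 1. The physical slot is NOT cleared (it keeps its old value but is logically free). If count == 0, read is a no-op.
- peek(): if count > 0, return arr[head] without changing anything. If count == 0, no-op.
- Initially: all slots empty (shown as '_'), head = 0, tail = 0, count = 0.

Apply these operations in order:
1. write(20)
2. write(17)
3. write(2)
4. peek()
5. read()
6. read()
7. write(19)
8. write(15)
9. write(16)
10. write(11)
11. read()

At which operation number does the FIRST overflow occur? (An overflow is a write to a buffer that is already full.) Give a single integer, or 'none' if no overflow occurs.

Answer: 10

Derivation:
After op 1 (write(20)): arr=[20 _ _ _] head=0 tail=1 count=1
After op 2 (write(17)): arr=[20 17 _ _] head=0 tail=2 count=2
After op 3 (write(2)): arr=[20 17 2 _] head=0 tail=3 count=3
After op 4 (peek()): arr=[20 17 2 _] head=0 tail=3 count=3
After op 5 (read()): arr=[20 17 2 _] head=1 tail=3 count=2
After op 6 (read()): arr=[20 17 2 _] head=2 tail=3 count=1
After op 7 (write(19)): arr=[20 17 2 19] head=2 tail=0 count=2
After op 8 (write(15)): arr=[15 17 2 19] head=2 tail=1 count=3
After op 9 (write(16)): arr=[15 16 2 19] head=2 tail=2 count=4
After op 10 (write(11)): arr=[15 16 11 19] head=3 tail=3 count=4
After op 11 (read()): arr=[15 16 11 19] head=0 tail=3 count=3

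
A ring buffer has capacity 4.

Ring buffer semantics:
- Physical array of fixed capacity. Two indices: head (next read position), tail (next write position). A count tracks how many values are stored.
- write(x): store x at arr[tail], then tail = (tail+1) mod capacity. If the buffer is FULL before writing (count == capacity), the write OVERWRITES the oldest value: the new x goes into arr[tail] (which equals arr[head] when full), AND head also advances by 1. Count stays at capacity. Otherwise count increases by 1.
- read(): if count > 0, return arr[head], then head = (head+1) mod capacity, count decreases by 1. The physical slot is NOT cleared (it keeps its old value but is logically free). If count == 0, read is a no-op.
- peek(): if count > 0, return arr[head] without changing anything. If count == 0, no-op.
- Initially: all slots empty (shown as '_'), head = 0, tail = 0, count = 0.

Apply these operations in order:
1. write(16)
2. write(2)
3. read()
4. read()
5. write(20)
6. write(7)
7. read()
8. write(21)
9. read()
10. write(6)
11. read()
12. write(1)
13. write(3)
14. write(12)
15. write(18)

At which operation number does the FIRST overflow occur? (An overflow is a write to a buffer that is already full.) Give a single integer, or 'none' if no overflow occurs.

After op 1 (write(16)): arr=[16 _ _ _] head=0 tail=1 count=1
After op 2 (write(2)): arr=[16 2 _ _] head=0 tail=2 count=2
After op 3 (read()): arr=[16 2 _ _] head=1 tail=2 count=1
After op 4 (read()): arr=[16 2 _ _] head=2 tail=2 count=0
After op 5 (write(20)): arr=[16 2 20 _] head=2 tail=3 count=1
After op 6 (write(7)): arr=[16 2 20 7] head=2 tail=0 count=2
After op 7 (read()): arr=[16 2 20 7] head=3 tail=0 count=1
After op 8 (write(21)): arr=[21 2 20 7] head=3 tail=1 count=2
After op 9 (read()): arr=[21 2 20 7] head=0 tail=1 count=1
After op 10 (write(6)): arr=[21 6 20 7] head=0 tail=2 count=2
After op 11 (read()): arr=[21 6 20 7] head=1 tail=2 count=1
After op 12 (write(1)): arr=[21 6 1 7] head=1 tail=3 count=2
After op 13 (write(3)): arr=[21 6 1 3] head=1 tail=0 count=3
After op 14 (write(12)): arr=[12 6 1 3] head=1 tail=1 count=4
After op 15 (write(18)): arr=[12 18 1 3] head=2 tail=2 count=4

Answer: 15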